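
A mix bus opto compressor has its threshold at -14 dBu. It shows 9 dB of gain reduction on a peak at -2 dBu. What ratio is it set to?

4:1

Input overshoot = -2 − (-14) = 12 dB.
Output overshoot = 12 − 9 = 3 dB.
Ratio = input overshoot / output overshoot = 12 / 3 = 4.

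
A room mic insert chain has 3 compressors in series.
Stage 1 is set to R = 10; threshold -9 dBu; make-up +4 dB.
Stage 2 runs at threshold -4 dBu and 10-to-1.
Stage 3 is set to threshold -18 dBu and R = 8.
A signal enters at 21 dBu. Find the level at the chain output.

Stage 1: 21 dBu is 30 dB over -9 dBu; at 10:1 that becomes 3 dB over, giving -6 dBu; +4 dB make-up → -2 dBu.
Stage 2: 2 dB above -4 dBu, reduced 10:1 to 0.2 dB above → -3.8 dBu.
Stage 3: -3.8 dBu is 14.2 dB over -18 dBu; at 8:1 that becomes 1.775 dB over, giving -16.225 dBu.

-16.225 dBu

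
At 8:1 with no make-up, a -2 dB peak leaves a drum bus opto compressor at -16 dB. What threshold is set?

-18 dB

Let T be the threshold. Output overshoot = (input overshoot)/R, so -16 − T = (-2 − T)/8.
8·(-16 − T) = -2 − T → 7·T = -128 − (-2) = -126.
T = -126/7 = -18 dB.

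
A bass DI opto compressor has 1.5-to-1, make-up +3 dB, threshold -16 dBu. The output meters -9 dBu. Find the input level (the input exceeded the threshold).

-10 dBu

Before make-up, the level was -9 − 3 = -12 dBu.
Post-compression overshoot = -12 − (-16) = 4 dB.
Before 1.5:1 compression the overshoot was 4 × 1.5 = 6 dB, so input = -16 + 6 = -10 dBu.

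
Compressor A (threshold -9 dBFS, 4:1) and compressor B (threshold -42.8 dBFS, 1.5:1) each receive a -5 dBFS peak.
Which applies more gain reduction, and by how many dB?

A: GR = 4 − 4/4 = 3 dB.
B: GR = 37.8 − 37.8/1.5 = 12.6 dB.
B reduces 9.6 dB more.

B, by 9.6 dB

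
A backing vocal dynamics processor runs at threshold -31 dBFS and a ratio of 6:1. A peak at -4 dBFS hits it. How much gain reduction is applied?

22.5 dB

Overshoot = -4 − (-31) = 27 dB.
At 6:1, output sits 27/6 = 4.5 dB above threshold.
Gain reduction = 27 − 4.5 = 22.5 dB.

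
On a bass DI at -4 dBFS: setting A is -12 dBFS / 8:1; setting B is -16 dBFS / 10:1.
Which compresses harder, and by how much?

B, by 3.8 dB

A: GR = 8 − 8/8 = 7 dB.
B: GR = 12 − 12/10 = 10.8 dB.
B reduces 3.8 dB more.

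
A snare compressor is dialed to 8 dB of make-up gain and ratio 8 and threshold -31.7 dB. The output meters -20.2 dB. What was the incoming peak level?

Before make-up, the level was -20.2 − 8 = -28.2 dB.
That's 3.5 dB above the -31.7 dB threshold.
Before 8:1 compression the overshoot was 3.5 × 8 = 28 dB, so input = -31.7 + 28 = -3.7 dB.

-3.7 dB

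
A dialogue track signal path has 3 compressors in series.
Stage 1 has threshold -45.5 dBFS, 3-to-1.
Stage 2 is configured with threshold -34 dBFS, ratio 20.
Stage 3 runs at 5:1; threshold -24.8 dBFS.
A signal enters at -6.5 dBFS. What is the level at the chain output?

-33.925 dBFS

Stage 1: -6.5 dBFS is 39 dB over -45.5 dBFS; at 3:1 that becomes 13 dB over, giving -32.5 dBFS.
Stage 2: 1.5 dB above -34 dBFS, reduced 20:1 to 0.075 dB above → -33.925 dBFS.
Stage 3: -33.925 dBFS ≤ -24.8 dBFS, so stage 3 doesn't engage; output -33.925 dBFS.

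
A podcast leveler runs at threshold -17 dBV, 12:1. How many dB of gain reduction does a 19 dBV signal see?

33 dB

19 dBV exceeds the threshold by 36 dB.
After 12:1 compression the overshoot becomes 36/12 = 3 dB.
GR = overshoot in − overshoot out = 36 − 3 = 33 dB.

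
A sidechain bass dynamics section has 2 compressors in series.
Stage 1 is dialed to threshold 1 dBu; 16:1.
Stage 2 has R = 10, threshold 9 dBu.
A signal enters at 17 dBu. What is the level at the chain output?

2 dBu

Stage 1: 17 dBu is 16 dB over 1 dBu; at 16:1 that becomes 1 dB over, giving 2 dBu.
Stage 2: 2 dBu is at or below the 9 dBu threshold — no compression; output 2 dBu.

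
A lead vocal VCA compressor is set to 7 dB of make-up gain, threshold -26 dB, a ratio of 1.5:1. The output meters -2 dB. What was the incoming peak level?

-0.5 dB

Stripping the +7 dB make-up gives -9 dB at the gain stage.
Post-compression overshoot = -9 − (-26) = 17 dB.
Input overshoot = R × output overshoot = 25.5 dB → input = -26 + 25.5 = -0.5 dB.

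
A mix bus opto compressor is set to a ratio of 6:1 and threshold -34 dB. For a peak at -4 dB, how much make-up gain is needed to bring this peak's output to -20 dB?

9 dB

Without make-up, output = threshold + overshoot/6 = -34 + 5 = -29 dB.
Gap to target: 9 dB.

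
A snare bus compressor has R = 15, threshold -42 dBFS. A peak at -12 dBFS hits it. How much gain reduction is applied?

-12 dBFS exceeds the threshold by 30 dB.
A 15:1 ratio leaves 2 dB of that excess.
GR = overshoot in − overshoot out = 30 − 2 = 28 dB.

28 dB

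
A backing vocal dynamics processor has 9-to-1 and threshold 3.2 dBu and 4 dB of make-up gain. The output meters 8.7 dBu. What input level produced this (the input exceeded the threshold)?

Before make-up, the level was 8.7 − 4 = 4.7 dBu.
The compressed level sits 4.7 − 3.2 = 1.5 dB over threshold.
Input overshoot = R × output overshoot = 13.5 dB → input = 3.2 + 13.5 = 16.7 dBu.

16.7 dBu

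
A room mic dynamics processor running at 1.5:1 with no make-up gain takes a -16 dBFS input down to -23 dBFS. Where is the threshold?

Let T be the threshold. Output overshoot = (input overshoot)/R, so -23 − T = (-16 − T)/1.5.
1.5·(-23 − T) = -16 − T → 0.5·T = -34.5 − (-16) = -18.5.
T = -18.5/0.5 = -37 dBFS.

-37 dBFS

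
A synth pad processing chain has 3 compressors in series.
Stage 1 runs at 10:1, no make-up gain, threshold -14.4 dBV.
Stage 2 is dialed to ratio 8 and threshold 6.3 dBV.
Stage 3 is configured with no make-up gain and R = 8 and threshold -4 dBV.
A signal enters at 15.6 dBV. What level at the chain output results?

-11.4 dBV

Stage 1: overshoot 30 dB → 30/10 = 3 dB → -11.4 dBV.
Stage 2: below threshold (-11.4 ≤ 6.3); passes unchanged; output -11.4 dBV.
Stage 3: -11.4 dBV is at or below the -4 dBV threshold — no compression; output -11.4 dBV.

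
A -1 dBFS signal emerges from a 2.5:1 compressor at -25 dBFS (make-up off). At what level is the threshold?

Input is 40 dB above T (since output overshoot × R = input overshoot: (-25 − T)·2.5 = -1 − T gives T = -41 dBFS).
Check: -41 + (-1 − (-41))/2.5 = -41 + 16 = -25 dBFS. ✓

-41 dBFS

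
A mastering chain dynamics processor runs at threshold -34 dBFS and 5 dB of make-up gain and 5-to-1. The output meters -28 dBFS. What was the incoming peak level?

-29 dBFS

Remove make-up: -28 − 5 = -33 dBFS.
The compressed level sits -33 − (-34) = 1 dB over threshold.
Input overshoot = R × output overshoot = 5 dB → input = -34 + 5 = -29 dBFS.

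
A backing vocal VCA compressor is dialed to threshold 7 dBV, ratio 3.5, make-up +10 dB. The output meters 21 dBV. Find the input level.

21 dBV

Remove make-up: 21 − 10 = 11 dBV.
The compressed level sits 11 − 7 = 4 dB over threshold.
Before 3.5:1 compression the overshoot was 4 × 3.5 = 14 dB, so input = 7 + 14 = 21 dBV.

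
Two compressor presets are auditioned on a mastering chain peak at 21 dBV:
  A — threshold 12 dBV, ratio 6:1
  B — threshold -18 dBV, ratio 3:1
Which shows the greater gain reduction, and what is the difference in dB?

A: overshoot 9 dB → output overshoot 1.5 dB → GR 7.5 dB.
B: overshoot 39 dB → output overshoot 13 dB → GR 26 dB.
B reduces 18.5 dB more.

B, by 18.5 dB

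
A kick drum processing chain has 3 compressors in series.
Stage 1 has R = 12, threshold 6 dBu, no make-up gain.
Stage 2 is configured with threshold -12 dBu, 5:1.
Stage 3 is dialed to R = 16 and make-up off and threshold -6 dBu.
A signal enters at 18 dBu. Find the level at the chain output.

-8.2 dBu

Stage 1: 18 dBu is 12 dB over 6 dBu; at 12:1 that becomes 1 dB over, giving 7 dBu.
Stage 2: 7 dBu is 19 dB over -12 dBu; at 5:1 that becomes 3.8 dB over, giving -8.2 dBu.
Stage 3: below threshold (-8.2 ≤ -6); passes unchanged; output -8.2 dBu.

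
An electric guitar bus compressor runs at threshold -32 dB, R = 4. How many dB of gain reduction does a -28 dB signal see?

3 dB

-28 dB exceeds the threshold by 4 dB.
At 4:1, output sits 4/4 = 1 dB above threshold.
So the signal is attenuated by 4 − 1 = 3 dB.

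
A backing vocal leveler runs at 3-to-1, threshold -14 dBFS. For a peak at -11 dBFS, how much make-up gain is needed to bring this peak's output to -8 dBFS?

Without make-up, output = threshold + overshoot/3 = -14 + 1 = -13 dBFS.
Gap to target: 5 dB.

5 dB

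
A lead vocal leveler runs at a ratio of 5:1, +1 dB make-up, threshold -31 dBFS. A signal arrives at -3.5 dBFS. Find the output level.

-24.5 dBFS

-3.5 dBFS sits 27.5 dB over threshold.
The 27.5 dB excess becomes 5.5 dB after 5:1 reduction.
So the level is -31 + 5.5 = -25.5 dBFS; make-up adds 1 dB, giving -24.5 dBFS.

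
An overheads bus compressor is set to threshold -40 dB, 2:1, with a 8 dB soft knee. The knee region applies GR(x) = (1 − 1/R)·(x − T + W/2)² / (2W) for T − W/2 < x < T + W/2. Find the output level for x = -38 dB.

-39.125 dB

x − T + W/2 = -38 − (-40) + 4 = 6.
GR = (1 − 1/2) × 6² / 16 = 0.5 × 36 / 16 = 1.125 dB.
Output = -38 − 1.125 = -39.125 dB.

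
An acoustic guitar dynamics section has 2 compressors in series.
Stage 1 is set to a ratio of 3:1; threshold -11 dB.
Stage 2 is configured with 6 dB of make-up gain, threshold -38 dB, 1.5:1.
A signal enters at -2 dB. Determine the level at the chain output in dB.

-12 dB

Stage 1: 9 dB above -11 dB, reduced 3:1 to 3 dB above → -8 dB.
Stage 2: 30 dB above -38 dB, reduced 1.5:1 to 20 dB above → -18 dB; +6 dB make-up → -12 dB.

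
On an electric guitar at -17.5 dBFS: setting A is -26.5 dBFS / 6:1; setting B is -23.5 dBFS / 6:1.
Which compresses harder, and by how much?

A: GR = 9 − 9/6 = 7.5 dB.
B: GR = 6 − 6/6 = 5 dB.
A reduces 2.5 dB more.

A, by 2.5 dB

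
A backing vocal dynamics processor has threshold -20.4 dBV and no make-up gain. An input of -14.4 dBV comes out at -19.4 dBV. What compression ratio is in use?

6:1

Input overshoot = -14.4 − (-20.4) = 6 dB; output overshoot = -19.4 − (-20.4) = 1 dB.
Ratio = 6 / 1 = 6.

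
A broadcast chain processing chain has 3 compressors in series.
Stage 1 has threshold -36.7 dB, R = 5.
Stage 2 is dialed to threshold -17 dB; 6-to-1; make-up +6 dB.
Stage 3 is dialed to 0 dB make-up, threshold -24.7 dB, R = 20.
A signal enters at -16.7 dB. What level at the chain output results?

Stage 1: overshoot 20 dB → 20/5 = 4 dB → -32.7 dB.
Stage 2: -32.7 dB is at or below the -17 dB threshold — no compression; make-up brings it to -26.7 dB.
Stage 3: -26.7 dB is at or below the -24.7 dB threshold — no compression; output -26.7 dB.

-26.7 dB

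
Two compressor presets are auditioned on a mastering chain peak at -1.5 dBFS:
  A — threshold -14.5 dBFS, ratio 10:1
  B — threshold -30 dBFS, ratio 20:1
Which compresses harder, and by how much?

A: overshoot 13 dB → output overshoot 1.3 dB → GR 11.7 dB.
B: overshoot 28.5 dB → output overshoot 1.425 dB → GR 27.075 dB.
B applies 15.375 dB more gain reduction.

B, by 15.375 dB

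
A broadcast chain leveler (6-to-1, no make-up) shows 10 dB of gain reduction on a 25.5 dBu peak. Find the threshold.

Input is 12 dB above T (since output overshoot × R = input overshoot: (15.5 − T)·6 = 25.5 − T gives T = 13.5 dBu).
Check: 13.5 + (25.5 − 13.5)/6 = 13.5 + 2 = 15.5 dBu. ✓

13.5 dBu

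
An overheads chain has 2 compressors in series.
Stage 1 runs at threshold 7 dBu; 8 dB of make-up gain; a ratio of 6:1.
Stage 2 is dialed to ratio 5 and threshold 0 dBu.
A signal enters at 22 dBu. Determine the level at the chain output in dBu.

3.5 dBu

Stage 1: 15 dB above 7 dBu, reduced 6:1 to 2.5 dB above → 9.5 dBu; +8 dB make-up → 17.5 dBu.
Stage 2: 17.5 dB above 0 dBu, reduced 5:1 to 3.5 dB above → 3.5 dBu.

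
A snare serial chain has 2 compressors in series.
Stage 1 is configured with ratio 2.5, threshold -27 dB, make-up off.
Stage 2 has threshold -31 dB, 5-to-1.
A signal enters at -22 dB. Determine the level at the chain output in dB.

-29.8 dB

Stage 1: -22 dB is 5 dB over -27 dB; at 2.5:1 that becomes 2 dB over, giving -25 dB.
Stage 2: -25 dB is 6 dB over -31 dB; at 5:1 that becomes 1.2 dB over, giving -29.8 dB.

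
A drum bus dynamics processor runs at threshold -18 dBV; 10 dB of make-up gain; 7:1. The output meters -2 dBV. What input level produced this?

24 dBV

Remove make-up: -2 − 10 = -12 dBV.
That's 6 dB above the -18 dBV threshold.
Before 7:1 compression the overshoot was 6 × 7 = 42 dB, so input = -18 + 42 = 24 dBV.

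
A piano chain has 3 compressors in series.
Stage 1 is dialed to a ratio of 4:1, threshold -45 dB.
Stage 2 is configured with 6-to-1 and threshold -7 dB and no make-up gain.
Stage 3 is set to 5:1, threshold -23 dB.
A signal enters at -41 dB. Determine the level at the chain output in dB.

Stage 1: overshoot 4 dB → 4/4 = 1 dB → -44 dB.
Stage 2: below threshold (-44 ≤ -7); passes unchanged; output -44 dB.
Stage 3: -44 dB is at or below the -23 dB threshold — no compression; output -44 dB.

-44 dB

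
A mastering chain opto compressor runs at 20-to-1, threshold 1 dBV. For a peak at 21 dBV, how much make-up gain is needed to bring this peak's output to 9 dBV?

7 dB

The peak compresses to 1 + 20/20 = 2 dBV.
To reach 9 dBV requires 9 − 2 = 7 dB of make-up.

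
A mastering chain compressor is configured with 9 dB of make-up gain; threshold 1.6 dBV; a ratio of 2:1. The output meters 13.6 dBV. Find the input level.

7.6 dBV

Before make-up, the level was 13.6 − 9 = 4.6 dBV.
Post-compression overshoot = 4.6 − 1.6 = 3 dB.
Before 2:1 compression the overshoot was 3 × 2 = 6 dB, so input = 1.6 + 6 = 7.6 dBV.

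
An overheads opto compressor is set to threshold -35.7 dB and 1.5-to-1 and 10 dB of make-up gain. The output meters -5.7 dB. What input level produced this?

-5.7 dB

Before make-up, the level was -5.7 − 10 = -15.7 dB.
Post-compression overshoot = -15.7 − (-35.7) = 20 dB.
Input overshoot = R × output overshoot = 30 dB → input = -35.7 + 30 = -5.7 dB.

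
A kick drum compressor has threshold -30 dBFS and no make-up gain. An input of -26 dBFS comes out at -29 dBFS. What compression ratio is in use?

Input overshoot = -26 − (-30) = 4 dB; output overshoot = -29 − (-30) = 1 dB.
Ratio = 4 / 1 = 4.

4:1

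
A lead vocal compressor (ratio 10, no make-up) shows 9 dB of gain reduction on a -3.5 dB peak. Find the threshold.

-13.5 dB

Gain reduction = -3.5 − (-12.5) = 9 dB; output overshoot = GR / (R − 1) = 9 / 9 = 1 dB.
Threshold = output − output overshoot = -12.5 − 1 = -13.5 dB.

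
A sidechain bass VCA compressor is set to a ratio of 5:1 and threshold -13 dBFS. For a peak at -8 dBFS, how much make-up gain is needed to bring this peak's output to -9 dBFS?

3 dB

Overshoot 5 dB → 5/5 = 1 dB after compression, so the compressed level is -13 + 1 = -12 dBFS.
Make-up = target − compressed = -9 − (-12) = 3 dB.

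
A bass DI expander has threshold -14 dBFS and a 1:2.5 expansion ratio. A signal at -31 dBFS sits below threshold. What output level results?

-56.5 dBFS

The input is 17 dB below the -14 dBFS threshold.
A 1:2.5 expander multiplies undershoot by 2.5: 17 × 2.5 = 42.5 dB below threshold.
Output = -14 − 42.5 = -56.5 dBFS.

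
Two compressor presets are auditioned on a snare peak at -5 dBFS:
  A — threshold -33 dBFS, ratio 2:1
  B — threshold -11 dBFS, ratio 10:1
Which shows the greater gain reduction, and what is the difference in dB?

A, by 8.6 dB

A: GR = 28 − 28/2 = 14 dB.
B: GR = 6 − 6/10 = 5.4 dB.
Difference: 8.6 dB in favour of A.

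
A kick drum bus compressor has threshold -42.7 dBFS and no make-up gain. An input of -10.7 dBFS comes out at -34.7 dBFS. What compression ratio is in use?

Input overshoot = -10.7 − (-42.7) = 32 dB; output overshoot = -34.7 − (-42.7) = 8 dB.
Ratio = 32 / 8 = 4.

4:1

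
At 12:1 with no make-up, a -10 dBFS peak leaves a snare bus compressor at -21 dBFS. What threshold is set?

Let T be the threshold. Output overshoot = (input overshoot)/R, so -21 − T = (-10 − T)/12.
12·(-21 − T) = -10 − T → 11·T = -252 − (-10) = -242.
T = -242/11 = -22 dBFS.

-22 dBFS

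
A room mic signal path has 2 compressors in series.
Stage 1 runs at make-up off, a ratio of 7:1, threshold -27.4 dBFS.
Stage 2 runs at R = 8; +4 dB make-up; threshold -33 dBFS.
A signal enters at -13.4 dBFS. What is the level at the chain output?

-28.05 dBFS

Stage 1: 14 dB above -27.4 dBFS, reduced 7:1 to 2 dB above → -25.4 dBFS.
Stage 2: overshoot 7.6 dB → 7.6/8 = 0.95 dB → -32.05 dBFS; +4 dB make-up → -28.05 dBFS.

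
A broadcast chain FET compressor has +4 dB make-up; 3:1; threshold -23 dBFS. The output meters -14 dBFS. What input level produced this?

Remove make-up: -14 − 4 = -18 dBFS.
That's 5 dB above the -23 dBFS threshold.
Input overshoot = R × output overshoot = 15 dB → input = -23 + 15 = -8 dBFS.

-8 dBFS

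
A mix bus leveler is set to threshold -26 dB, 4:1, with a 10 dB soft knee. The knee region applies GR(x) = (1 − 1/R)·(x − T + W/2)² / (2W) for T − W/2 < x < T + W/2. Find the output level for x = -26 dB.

-26.9375 dB

x − T + W/2 = -26 − (-26) + 5 = 5.
GR = (1 − 1/4) × 5² / 20 = 0.75 × 25 / 20 = 0.9375 dB.
Output = -26 − 0.9375 = -26.9375 dB.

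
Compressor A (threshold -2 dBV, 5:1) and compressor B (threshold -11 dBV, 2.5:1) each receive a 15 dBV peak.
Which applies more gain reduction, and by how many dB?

B, by 2 dB

A: GR = 17 − 17/5 = 13.6 dB.
B: GR = 26 − 26/2.5 = 15.6 dB.
B applies 2 dB more gain reduction.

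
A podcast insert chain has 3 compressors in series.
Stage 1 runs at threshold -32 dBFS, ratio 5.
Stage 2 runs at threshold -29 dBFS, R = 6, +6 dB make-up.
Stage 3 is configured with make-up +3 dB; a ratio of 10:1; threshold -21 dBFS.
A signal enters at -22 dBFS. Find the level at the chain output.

-21 dBFS

Stage 1: overshoot 10 dB → 10/5 = 2 dB → -30 dBFS.
Stage 2: -30 dBFS is at or below the -29 dBFS threshold — no compression; make-up brings it to -24 dBFS.
Stage 3: below threshold (-24 ≤ -21); passes unchanged; make-up brings it to -21 dBFS.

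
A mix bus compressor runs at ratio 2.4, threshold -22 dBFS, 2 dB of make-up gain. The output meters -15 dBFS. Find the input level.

-10 dBFS

Remove make-up: -15 − 2 = -17 dBFS.
Post-compression overshoot = -17 − (-22) = 5 dB.
Undo the ratio: input overshoot = 5 × 2.4 = 12 dB, giving input = -10 dBFS.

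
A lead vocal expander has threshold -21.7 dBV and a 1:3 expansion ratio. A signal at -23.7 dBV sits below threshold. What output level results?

-27.7 dBV

Below threshold, a 1:3 expander applies gain = (3−1)×(T − x) of attenuation.
(3−1) × 2 = 4 dB, so output = -23.7 − 4 = -27.7 dBV.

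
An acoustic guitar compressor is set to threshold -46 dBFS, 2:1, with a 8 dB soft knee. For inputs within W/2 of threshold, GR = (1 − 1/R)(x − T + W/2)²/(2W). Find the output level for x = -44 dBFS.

-45.125 dBFS

x − T + W/2 = -44 − (-46) + 4 = 6.
GR = (1 − 1/2) × 6² / 16 = 0.5 × 36 / 16 = 1.125 dB.
Output = -44 − 1.125 = -45.125 dBFS.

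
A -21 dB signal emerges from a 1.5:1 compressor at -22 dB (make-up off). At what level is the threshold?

-24 dB

Let T be the threshold. Output overshoot = (input overshoot)/R, so -22 − T = (-21 − T)/1.5.
1.5·(-22 − T) = -21 − T → 0.5·T = -33 − (-21) = -12.
T = -12/0.5 = -24 dB.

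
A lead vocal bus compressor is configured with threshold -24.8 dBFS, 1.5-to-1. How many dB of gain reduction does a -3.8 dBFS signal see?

7 dB

The signal is 21 dB above threshold.
A 1.5:1 ratio leaves 14 dB of that excess.
Gain reduction = 21 − 14 = 7 dB.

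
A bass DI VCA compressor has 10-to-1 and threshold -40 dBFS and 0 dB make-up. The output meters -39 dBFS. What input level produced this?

-30 dBFS

Post-compression overshoot = -39 − (-40) = 1 dB.
Input overshoot = R × output overshoot = 10 dB → input = -40 + 10 = -30 dBFS.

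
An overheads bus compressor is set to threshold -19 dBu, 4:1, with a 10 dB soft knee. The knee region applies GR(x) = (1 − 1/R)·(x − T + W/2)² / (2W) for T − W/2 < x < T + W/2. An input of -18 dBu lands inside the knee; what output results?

x − T + W/2 = -18 − (-19) + 5 = 6.
GR = (1 − 1/4) × 6² / 20 = 0.75 × 36 / 20 = 1.35 dB.
Output = -18 − 1.35 = -19.35 dBu.

-19.35 dBu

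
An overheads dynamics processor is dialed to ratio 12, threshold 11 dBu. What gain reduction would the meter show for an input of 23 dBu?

23 dBu exceeds the threshold by 12 dB.
At 12:1, output sits 12/12 = 1 dB above threshold.
So the signal is attenuated by 12 − 1 = 11 dB.

11 dB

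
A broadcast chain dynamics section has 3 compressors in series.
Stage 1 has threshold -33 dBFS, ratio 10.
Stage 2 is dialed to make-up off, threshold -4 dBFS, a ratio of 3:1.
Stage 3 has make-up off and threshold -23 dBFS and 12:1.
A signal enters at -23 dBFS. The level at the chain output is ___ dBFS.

Stage 1: 10 dB above -33 dBFS, reduced 10:1 to 1 dB above → -32 dBFS.
Stage 2: -32 dBFS is at or below the -4 dBFS threshold — no compression; output -32 dBFS.
Stage 3: -32 dBFS is at or below the -23 dBFS threshold — no compression; output -32 dBFS.

-32 dBFS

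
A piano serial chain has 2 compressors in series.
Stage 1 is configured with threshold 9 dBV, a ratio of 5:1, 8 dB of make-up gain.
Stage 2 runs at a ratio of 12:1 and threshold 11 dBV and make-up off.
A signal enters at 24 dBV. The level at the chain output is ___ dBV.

Stage 1: 24 dBV is 15 dB over 9 dBV; at 5:1 that becomes 3 dB over, giving 12 dBV; +8 dB make-up → 20 dBV.
Stage 2: overshoot 9 dB → 9/12 = 0.75 dB → 11.75 dBV.

11.75 dBV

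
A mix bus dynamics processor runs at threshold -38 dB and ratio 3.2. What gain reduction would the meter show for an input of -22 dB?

The signal is 16 dB above threshold.
After 3.2:1 compression the overshoot becomes 16/3.2 = 5 dB.
GR = overshoot in − overshoot out = 16 − 5 = 11 dB.

11 dB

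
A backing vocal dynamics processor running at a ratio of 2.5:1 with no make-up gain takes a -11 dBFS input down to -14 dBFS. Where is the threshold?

-16 dBFS

Let T be the threshold. Output overshoot = (input overshoot)/R, so -14 − T = (-11 − T)/2.5.
2.5·(-14 − T) = -11 − T → 1.5·T = -35 − (-11) = -24.
T = -24/1.5 = -16 dBFS.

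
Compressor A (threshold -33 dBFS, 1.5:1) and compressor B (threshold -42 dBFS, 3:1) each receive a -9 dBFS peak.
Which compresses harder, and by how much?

A: overshoot 24 dB → output overshoot 16 dB → GR 8 dB.
B: overshoot 33 dB → output overshoot 11 dB → GR 22 dB.
B applies 14 dB more gain reduction.

B, by 14 dB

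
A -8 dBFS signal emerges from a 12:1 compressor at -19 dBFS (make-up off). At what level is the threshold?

-20 dBFS

Gain reduction = -8 − (-19) = 11 dB; output overshoot = GR / (R − 1) = 11 / 11 = 1 dB.
Threshold = output − output overshoot = -19 − 1 = -20 dBFS.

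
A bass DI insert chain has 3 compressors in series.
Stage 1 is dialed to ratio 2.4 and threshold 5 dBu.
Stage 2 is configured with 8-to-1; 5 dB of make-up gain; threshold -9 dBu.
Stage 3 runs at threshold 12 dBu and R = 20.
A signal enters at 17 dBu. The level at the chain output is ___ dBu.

Stage 1: 12 dB above 5 dBu, reduced 2.4:1 to 5 dB above → 10 dBu.
Stage 2: overshoot 19 dB → 19/8 = 2.375 dB → -6.625 dBu; +5 dB make-up → -1.625 dBu.
Stage 3: below threshold (-1.625 ≤ 12); passes unchanged; output -1.625 dBu.

-1.625 dBu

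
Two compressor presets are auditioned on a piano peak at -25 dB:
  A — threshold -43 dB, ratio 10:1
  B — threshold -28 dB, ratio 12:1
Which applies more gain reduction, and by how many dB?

A: GR = 18 − 18/10 = 16.2 dB.
B: GR = 3 − 3/12 = 2.75 dB.
A reduces 13.45 dB more.

A, by 13.45 dB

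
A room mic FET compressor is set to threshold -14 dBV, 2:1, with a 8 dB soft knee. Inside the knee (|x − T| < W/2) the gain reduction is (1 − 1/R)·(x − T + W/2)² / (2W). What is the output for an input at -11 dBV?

-12.53125 dBV

x − T + W/2 = -11 − (-14) + 4 = 7.
GR = (1 − 1/2) × 7² / 16 = 0.5 × 49 / 16 = 1.53125 dB.
Output = -11 − 1.53125 = -12.53125 dBV.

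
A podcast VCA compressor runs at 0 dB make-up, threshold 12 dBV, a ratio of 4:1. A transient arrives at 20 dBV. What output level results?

The input is 8 dB above the 12 dBV threshold.
4:1 compression reduces that to 8/4 = 2 dB over.
Output = 12 + 2 = 14 dBV.

14 dBV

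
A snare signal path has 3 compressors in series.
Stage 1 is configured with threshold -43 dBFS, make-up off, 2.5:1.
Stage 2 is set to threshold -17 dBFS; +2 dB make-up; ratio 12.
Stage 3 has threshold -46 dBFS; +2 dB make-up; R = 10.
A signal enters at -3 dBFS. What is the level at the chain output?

Stage 1: 40 dB above -43 dBFS, reduced 2.5:1 to 16 dB above → -27 dBFS.
Stage 2: below threshold (-27 ≤ -17); passes unchanged; make-up brings it to -25 dBFS.
Stage 3: 21 dB above -46 dBFS, reduced 10:1 to 2.1 dB above → -43.9 dBFS; +2 dB make-up → -41.9 dBFS.

-41.9 dBFS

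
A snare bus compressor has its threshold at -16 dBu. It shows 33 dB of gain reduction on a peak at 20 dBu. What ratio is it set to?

12:1

Input overshoot = 20 − (-16) = 36 dB.
Output overshoot = 36 − 33 = 3 dB.
Ratio = input overshoot / output overshoot = 36 / 3 = 12.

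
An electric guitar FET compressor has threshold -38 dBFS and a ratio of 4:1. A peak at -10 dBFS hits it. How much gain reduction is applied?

21 dB

Overshoot = -10 − (-38) = 28 dB.
At 4:1, output sits 28/4 = 7 dB above threshold.
Gain reduction = 28 − 7 = 21 dB.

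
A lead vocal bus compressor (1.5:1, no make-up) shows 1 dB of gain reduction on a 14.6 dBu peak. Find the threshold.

11.6 dBu

Gain reduction = 14.6 − 13.6 = 1 dB; output overshoot = GR / (R − 1) = 1 / 0.5 = 2 dB.
Threshold = output − output overshoot = 13.6 − 2 = 11.6 dBu.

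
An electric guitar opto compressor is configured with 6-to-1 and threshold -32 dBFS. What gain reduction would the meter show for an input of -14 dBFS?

Overshoot = -14 − (-32) = 18 dB.
After 6:1 compression the overshoot becomes 18/6 = 3 dB.
So the signal is attenuated by 18 − 3 = 15 dB.

15 dB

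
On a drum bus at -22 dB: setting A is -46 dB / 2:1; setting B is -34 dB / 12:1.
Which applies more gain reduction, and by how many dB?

A: GR = 24 − 24/2 = 12 dB.
B: GR = 12 − 12/12 = 11 dB.
A reduces 1 dB more.

A, by 1 dB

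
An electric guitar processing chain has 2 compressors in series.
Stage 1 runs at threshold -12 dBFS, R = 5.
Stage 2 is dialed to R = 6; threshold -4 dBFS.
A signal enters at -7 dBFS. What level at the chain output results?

-11 dBFS

Stage 1: -7 dBFS is 5 dB over -12 dBFS; at 5:1 that becomes 1 dB over, giving -11 dBFS.
Stage 2: -11 dBFS ≤ -4 dBFS, so stage 2 doesn't engage; output -11 dBFS.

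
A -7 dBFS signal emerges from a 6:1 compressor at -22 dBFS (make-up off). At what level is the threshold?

-25 dBFS

Input is 18 dB above T (since output overshoot × R = input overshoot: (-22 − T)·6 = -7 − T gives T = -25 dBFS).
Check: -25 + (-7 − (-25))/6 = -25 + 3 = -22 dBFS. ✓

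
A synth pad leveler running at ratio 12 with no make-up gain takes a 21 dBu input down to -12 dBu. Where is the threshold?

Input is 36 dB above T (since output overshoot × R = input overshoot: (-12 − T)·12 = 21 − T gives T = -15 dBu).
Check: -15 + (21 − (-15))/12 = -15 + 3 = -12 dBu. ✓

-15 dBu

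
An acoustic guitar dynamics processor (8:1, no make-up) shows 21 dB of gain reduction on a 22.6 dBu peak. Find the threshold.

Let T be the threshold. Output overshoot = (input overshoot)/R, so 1.6 − T = (22.6 − T)/8.
8·(1.6 − T) = 22.6 − T → 7·T = 12.8 − 22.6 = -9.8.
T = -9.8/7 = -1.4 dBu.

-1.4 dBu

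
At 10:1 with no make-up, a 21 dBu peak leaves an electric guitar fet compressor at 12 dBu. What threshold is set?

11 dBu

Input is 10 dB above T (since output overshoot × R = input overshoot: (12 − T)·10 = 21 − T gives T = 11 dBu).
Check: 11 + (21 − 11)/10 = 11 + 1 = 12 dBu. ✓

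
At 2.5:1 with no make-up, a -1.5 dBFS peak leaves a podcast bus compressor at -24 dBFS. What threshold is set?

Input is 37.5 dB above T (since output overshoot × R = input overshoot: (-24 − T)·2.5 = -1.5 − T gives T = -39 dBFS).
Check: -39 + (-1.5 − (-39))/2.5 = -39 + 15 = -24 dBFS. ✓

-39 dBFS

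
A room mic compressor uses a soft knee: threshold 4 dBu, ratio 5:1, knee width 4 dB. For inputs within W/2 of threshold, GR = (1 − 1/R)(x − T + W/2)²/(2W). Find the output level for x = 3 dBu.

2.9 dBu

x − T + W/2 = 3 − 4 + 2 = 1.
GR = (1 − 1/5) × 1² / 8 = 0.8 × 1 / 8 = 0.1 dB.
Output = 3 − 0.1 = 2.9 dBu.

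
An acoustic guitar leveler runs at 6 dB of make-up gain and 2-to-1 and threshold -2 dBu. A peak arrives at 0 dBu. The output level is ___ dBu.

0 dBu sits 2 dB over threshold.
The 2 dB excess becomes 1 dB after 2:1 reduction.
Output = -2 + 1 = -1 dBu; make-up adds 6 dB, giving 5 dBu.

5 dBu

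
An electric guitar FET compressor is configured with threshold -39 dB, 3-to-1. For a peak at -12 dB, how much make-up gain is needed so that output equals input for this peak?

18 dB

The peak compresses to -39 + 27/3 = -30 dB.
To reach -12 dB requires -12 − (-30) = 18 dB of make-up.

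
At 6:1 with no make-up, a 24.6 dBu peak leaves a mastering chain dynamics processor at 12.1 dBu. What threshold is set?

Input is 15 dB above T (since output overshoot × R = input overshoot: (12.1 − T)·6 = 24.6 − T gives T = 9.6 dBu).
Check: 9.6 + (24.6 − 9.6)/6 = 9.6 + 2.5 = 12.1 dBu. ✓

9.6 dBu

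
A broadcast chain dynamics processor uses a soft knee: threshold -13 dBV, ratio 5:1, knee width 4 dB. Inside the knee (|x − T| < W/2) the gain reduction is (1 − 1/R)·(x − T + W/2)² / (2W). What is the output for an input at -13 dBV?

x − T + W/2 = -13 − (-13) + 2 = 2.
GR = (1 − 1/5) × 2² / 8 = 0.8 × 4 / 8 = 0.4 dB.
Output = -13 − 0.4 = -13.4 dBV.

-13.4 dBV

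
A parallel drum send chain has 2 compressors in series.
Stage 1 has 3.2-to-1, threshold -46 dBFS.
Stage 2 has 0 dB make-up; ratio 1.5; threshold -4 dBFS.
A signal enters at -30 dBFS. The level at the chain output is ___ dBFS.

-41 dBFS

Stage 1: -30 dBFS is 16 dB over -46 dBFS; at 3.2:1 that becomes 5 dB over, giving -41 dBFS.
Stage 2: -41 dBFS is at or below the -4 dBFS threshold — no compression; output -41 dBFS.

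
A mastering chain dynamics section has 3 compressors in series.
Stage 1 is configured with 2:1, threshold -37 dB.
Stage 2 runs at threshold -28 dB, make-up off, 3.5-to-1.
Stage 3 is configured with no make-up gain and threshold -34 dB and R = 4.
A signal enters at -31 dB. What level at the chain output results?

-34 dB

Stage 1: -31 dB is 6 dB over -37 dB; at 2:1 that becomes 3 dB over, giving -34 dB.
Stage 2: below threshold (-34 ≤ -28); passes unchanged; output -34 dB.
Stage 3: -34 dB is at or below the -34 dB threshold — no compression; output -34 dB.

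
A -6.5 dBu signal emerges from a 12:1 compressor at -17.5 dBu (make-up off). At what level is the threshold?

-18.5 dBu

Input is 12 dB above T (since output overshoot × R = input overshoot: (-17.5 − T)·12 = -6.5 − T gives T = -18.5 dBu).
Check: -18.5 + (-6.5 − (-18.5))/12 = -18.5 + 1 = -17.5 dBu. ✓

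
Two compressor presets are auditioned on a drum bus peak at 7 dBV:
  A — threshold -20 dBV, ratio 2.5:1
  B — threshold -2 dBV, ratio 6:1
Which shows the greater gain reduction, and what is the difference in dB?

A, by 8.7 dB

A: overshoot 27 dB → output overshoot 10.8 dB → GR 16.2 dB.
B: overshoot 9 dB → output overshoot 1.5 dB → GR 7.5 dB.
A applies 8.7 dB more gain reduction.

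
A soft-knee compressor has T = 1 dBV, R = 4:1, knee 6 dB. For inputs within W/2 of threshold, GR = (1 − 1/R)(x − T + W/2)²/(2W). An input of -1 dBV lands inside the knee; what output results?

-1.0625 dBV

x − T + W/2 = -1 − 1 + 3 = 1.
GR = (1 − 1/4) × 1² / 12 = 0.75 × 1 / 12 = 0.0625 dB.
Output = -1 − 0.0625 = -1.0625 dBV.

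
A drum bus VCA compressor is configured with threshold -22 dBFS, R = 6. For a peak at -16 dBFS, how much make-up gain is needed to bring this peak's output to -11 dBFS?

10 dB

The peak compresses to -22 + 6/6 = -21 dBFS.
To reach -11 dBFS requires -11 − (-21) = 10 dB of make-up.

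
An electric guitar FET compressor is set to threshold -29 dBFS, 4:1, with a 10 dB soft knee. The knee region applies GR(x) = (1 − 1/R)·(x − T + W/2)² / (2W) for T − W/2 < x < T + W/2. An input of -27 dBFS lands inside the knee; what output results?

x − T + W/2 = -27 − (-29) + 5 = 7.
GR = (1 − 1/4) × 7² / 20 = 0.75 × 49 / 20 = 1.8375 dB.
Output = -27 − 1.8375 = -28.8375 dBFS.

-28.8375 dBFS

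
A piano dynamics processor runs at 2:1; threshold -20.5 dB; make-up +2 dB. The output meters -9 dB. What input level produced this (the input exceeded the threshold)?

-1.5 dB

Remove make-up: -9 − 2 = -11 dB.
That's 9.5 dB above the -20.5 dB threshold.
Undo the ratio: input overshoot = 9.5 × 2 = 19 dB, giving input = -1.5 dB.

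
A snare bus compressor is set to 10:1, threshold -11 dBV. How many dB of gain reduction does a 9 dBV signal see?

18 dB

The signal is 20 dB above threshold.
At 10:1, output sits 20/10 = 2 dB above threshold.
So the signal is attenuated by 20 − 2 = 18 dB.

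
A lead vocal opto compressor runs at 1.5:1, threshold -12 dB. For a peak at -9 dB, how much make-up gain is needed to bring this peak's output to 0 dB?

10 dB

Without make-up, output = threshold + overshoot/1.5 = -12 + 2 = -10 dB.
Gap to target: 10 dB.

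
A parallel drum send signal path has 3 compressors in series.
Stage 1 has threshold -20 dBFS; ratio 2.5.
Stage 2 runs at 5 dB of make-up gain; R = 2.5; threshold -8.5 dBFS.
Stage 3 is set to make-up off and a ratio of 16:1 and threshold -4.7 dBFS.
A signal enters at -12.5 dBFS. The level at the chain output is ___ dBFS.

-12 dBFS

Stage 1: -12.5 dBFS is 7.5 dB over -20 dBFS; at 2.5:1 that becomes 3 dB over, giving -17 dBFS.
Stage 2: below threshold (-17 ≤ -8.5); passes unchanged; make-up brings it to -12 dBFS.
Stage 3: -12 dBFS is at or below the -4.7 dBFS threshold — no compression; output -12 dBFS.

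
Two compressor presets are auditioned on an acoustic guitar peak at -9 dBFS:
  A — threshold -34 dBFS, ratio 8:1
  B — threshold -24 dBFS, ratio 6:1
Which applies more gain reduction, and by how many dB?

A: 25 dB over, compressed to 3.125 dB over, so 21.875 dB of GR.
B: 15 dB over, compressed to 2.5 dB over, so 12.5 dB of GR.
Difference: 9.375 dB in favour of A.

A, by 9.375 dB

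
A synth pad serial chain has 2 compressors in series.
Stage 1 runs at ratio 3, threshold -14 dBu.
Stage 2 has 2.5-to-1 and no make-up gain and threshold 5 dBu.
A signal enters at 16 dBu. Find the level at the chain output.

-4 dBu

Stage 1: overshoot 30 dB → 30/3 = 10 dB → -4 dBu.
Stage 2: -4 dBu is at or below the 5 dBu threshold — no compression; output -4 dBu.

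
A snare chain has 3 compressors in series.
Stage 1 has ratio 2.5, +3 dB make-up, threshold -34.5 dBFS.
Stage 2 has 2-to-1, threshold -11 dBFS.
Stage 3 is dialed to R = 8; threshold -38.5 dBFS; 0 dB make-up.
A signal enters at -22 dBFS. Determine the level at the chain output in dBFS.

-37 dBFS

Stage 1: -22 dBFS is 12.5 dB over -34.5 dBFS; at 2.5:1 that becomes 5 dB over, giving -29.5 dBFS; +3 dB make-up → -26.5 dBFS.
Stage 2: below threshold (-26.5 ≤ -11); passes unchanged; output -26.5 dBFS.
Stage 3: -26.5 dBFS is 12 dB over -38.5 dBFS; at 8:1 that becomes 1.5 dB over, giving -37 dBFS.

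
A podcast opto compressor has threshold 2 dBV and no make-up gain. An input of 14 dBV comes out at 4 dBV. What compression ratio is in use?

6:1

Input overshoot = 14 − 2 = 12 dB; output overshoot = 4 − 2 = 2 dB.
Ratio = 12 / 2 = 6.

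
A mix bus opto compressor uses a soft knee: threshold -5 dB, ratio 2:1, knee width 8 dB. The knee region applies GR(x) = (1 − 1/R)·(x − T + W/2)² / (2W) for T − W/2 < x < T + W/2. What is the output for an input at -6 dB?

-6.28125 dB

x − T + W/2 = -6 − (-5) + 4 = 3.
GR = (1 − 1/2) × 3² / 16 = 0.5 × 9 / 16 = 0.28125 dB.
Output = -6 − 0.28125 = -6.28125 dB.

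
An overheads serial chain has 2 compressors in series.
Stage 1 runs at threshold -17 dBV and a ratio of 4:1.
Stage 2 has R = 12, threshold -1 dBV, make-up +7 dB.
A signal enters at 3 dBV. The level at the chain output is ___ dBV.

Stage 1: overshoot 20 dB → 20/4 = 5 dB → -12 dBV.
Stage 2: -12 dBV ≤ -1 dBV, so stage 2 doesn't engage; make-up brings it to -5 dBV.

-5 dBV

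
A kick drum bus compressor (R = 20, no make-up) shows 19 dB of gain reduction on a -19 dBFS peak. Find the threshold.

-39 dBFS

Input is 20 dB above T (since output overshoot × R = input overshoot: (-38 − T)·20 = -19 − T gives T = -39 dBFS).
Check: -39 + (-19 − (-39))/20 = -39 + 1 = -38 dBFS. ✓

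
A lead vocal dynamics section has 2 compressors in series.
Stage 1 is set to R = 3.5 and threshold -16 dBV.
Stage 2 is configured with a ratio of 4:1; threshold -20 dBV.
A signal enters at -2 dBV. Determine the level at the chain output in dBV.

-18 dBV

Stage 1: 14 dB above -16 dBV, reduced 3.5:1 to 4 dB above → -12 dBV.
Stage 2: 8 dB above -20 dBV, reduced 4:1 to 2 dB above → -18 dBV.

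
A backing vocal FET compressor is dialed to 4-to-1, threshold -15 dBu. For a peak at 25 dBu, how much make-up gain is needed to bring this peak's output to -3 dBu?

2 dB

Overshoot 40 dB → 40/4 = 10 dB after compression, so the compressed level is -15 + 10 = -5 dBu.
Make-up = target − compressed = -3 − (-5) = 2 dB.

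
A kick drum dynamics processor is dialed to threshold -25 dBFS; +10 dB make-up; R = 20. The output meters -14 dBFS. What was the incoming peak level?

-5 dBFS

Remove make-up: -14 − 10 = -24 dBFS.
The compressed level sits -24 − (-25) = 1 dB over threshold.
Input overshoot = R × output overshoot = 20 dB → input = -25 + 20 = -5 dBFS.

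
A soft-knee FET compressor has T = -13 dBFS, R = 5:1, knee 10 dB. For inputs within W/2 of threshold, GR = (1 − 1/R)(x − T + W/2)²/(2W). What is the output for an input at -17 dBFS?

x − T + W/2 = -17 − (-13) + 5 = 1.
GR = (1 − 1/5) × 1² / 20 = 0.8 × 1 / 20 = 0.04 dB.
Output = -17 − 0.04 = -17.04 dBFS.

-17.04 dBFS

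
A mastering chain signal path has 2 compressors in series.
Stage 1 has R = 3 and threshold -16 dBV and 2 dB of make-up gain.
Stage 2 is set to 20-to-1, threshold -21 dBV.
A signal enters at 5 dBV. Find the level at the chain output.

-20.3 dBV

Stage 1: overshoot 21 dB → 21/3 = 7 dB → -9 dBV; +2 dB make-up → -7 dBV.
Stage 2: -7 dBV is 14 dB over -21 dBV; at 20:1 that becomes 0.7 dB over, giving -20.3 dBV.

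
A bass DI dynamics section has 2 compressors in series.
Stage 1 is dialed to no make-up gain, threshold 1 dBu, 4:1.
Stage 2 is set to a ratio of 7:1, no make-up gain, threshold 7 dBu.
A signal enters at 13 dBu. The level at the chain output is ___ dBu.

Stage 1: 12 dB above 1 dBu, reduced 4:1 to 3 dB above → 4 dBu.
Stage 2: 4 dBu is at or below the 7 dBu threshold — no compression; output 4 dBu.

4 dBu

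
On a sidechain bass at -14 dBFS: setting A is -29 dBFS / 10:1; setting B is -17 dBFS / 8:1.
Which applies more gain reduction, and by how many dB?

A: overshoot 15 dB → output overshoot 1.5 dB → GR 13.5 dB.
B: overshoot 3 dB → output overshoot 0.375 dB → GR 2.625 dB.
A applies 10.875 dB more gain reduction.

A, by 10.875 dB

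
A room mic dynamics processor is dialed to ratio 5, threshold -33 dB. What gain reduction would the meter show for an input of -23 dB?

Overshoot = -23 − (-33) = 10 dB.
After 5:1 compression the overshoot becomes 10/5 = 2 dB.
Gain reduction = 10 − 2 = 8 dB.

8 dB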